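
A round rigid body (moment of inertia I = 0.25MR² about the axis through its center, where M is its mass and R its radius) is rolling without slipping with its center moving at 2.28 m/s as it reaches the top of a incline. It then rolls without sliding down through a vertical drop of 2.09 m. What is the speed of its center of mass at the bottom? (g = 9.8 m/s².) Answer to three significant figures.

With I = 0.25MR², the ratio k = I/(MR²) is 0.25.
Rolling without slipping gives ω = v/R, so the total kinetic energy is ½Mv² + ½Iω² = ½(1+k)Mv² = (5/8)Mv².
Conserving energy between top and bottom: (5/8)Mv² = (5/8)Mv₀² + Mgh, hence v² = v₀² + 2gh/(1+k).
v = √(2.28² + 2×9.8×2.09/1.25) = √37.97 ≈ 6.16 m/s.

v ≈ 6.16 m/s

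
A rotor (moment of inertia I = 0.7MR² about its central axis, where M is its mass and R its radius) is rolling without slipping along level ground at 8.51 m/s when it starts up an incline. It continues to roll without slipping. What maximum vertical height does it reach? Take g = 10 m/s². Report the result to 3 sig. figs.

h ≈ 6.16 m

With I = 0.7MR², the ratio k = I/(MR²) is 0.7.
Rolling without slipping gives ω = v/R, so the total kinetic energy is ½Mv² + ½Iω² = ½(1+k)Mv² = (17/20)Mv².
At the top the kinetic energy is zero, so (17/20)Mv₀² = Mgh.
Thus h = (1+k)v₀²/(2g) = 1.7 × 8.51² / (2 × 10) ≈ 6.16 m.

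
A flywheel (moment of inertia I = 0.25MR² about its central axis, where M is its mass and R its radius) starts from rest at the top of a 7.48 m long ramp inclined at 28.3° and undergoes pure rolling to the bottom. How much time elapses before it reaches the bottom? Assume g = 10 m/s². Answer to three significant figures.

t ≈ 1.99 s

The moment of inertia is 0.25MR², giving k ≡ I/(MR²) = 0.25.
Translational: Mg sinθ − f = Ma. Rotational about the CM: fR = Iα = kMRa, so f = kMa.
Hence a = g sinθ/(1+k) = 10×sin28.3°/1.25 = 3.793 m/s².
With constant a from rest, t = √(2L/a) = √(2·7.48/3.793) ≈ 1.99 s.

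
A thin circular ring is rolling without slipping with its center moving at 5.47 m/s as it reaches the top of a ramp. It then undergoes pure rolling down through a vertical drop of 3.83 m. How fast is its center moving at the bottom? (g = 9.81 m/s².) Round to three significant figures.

With I = MR², the ratio k = I/(MR²) is 1.
The rolling condition ω = v/R makes the rotational term ½I(v/R)² = ½kMv², so KE_total = ½(1+k)Mv² = Mv².
Conserving energy between top and bottom: Mv² = Mv₀² + Mgh, hence v² = v₀² + 2gh/(1+k).
v = √(5.47² + 2×9.81×3.83/2) = √67.49 ≈ 8.22 m/s.

v ≈ 8.22 m/s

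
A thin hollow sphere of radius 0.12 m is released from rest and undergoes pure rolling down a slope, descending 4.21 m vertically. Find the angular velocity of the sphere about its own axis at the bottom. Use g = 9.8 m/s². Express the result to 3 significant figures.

ω ≈ 58.6 rad/s

For this body I = (2/3)MR², i.e. k = I/(MR²) = 2/3.
The rolling condition ω = v/R makes the rotational term ½I(v/R)² = ½kMv², so KE_total = ½(1+k)Mv² = (5/6)Mv².
Energy conservation Mgh = ½(1+k)Mv² gives v = √(2gh/(1+k)) = √(2 × 9.8 × 4.21 / 1.667) = 7.036 m/s.
Then ω = v/R = 7.036 / 0.12 ≈ 58.6 rad/s.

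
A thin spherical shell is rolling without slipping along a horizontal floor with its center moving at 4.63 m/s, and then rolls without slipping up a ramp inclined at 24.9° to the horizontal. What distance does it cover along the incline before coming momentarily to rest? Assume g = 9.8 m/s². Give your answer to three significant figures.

d ≈ 4.33 m

With I = (2/3)MR², the ratio k = I/(MR²) is 2/3.
Since it rolls without slipping, ω = v/R and KE = ½Mv² + ½Iω² = ½(1+k)Mv² = (5/6)Mv².
Setting this equal to Mgh gives the vertical rise h = (1+k)v₀²/(2g) = 1.667×4.63²/(2×9.8) = 1.823 m.
Along the incline, d = h/sinθ = 1.823/sin24.9° ≈ 4.33 m.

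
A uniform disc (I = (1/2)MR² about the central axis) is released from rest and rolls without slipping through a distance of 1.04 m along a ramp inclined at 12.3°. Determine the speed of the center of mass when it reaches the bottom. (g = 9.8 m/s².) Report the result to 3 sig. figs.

The moment of inertia is (1/2)MR², giving k ≡ I/(MR²) = 0.5.
The rolling condition ω = v/R makes the rotational term ½I(v/R)² = ½kMv², so KE_total = ½(1+k)Mv² = (3/4)Mv².
The vertical drop is h = L sinθ = 1.04 × sin12.3° = 0.2216 m.
Setting Mgh = (3/4)Mv² gives v = √(2gh/(1+k)) = √(2·9.8·0.2216/1.5) ≈ 1.70 m/s.

v ≈ 1.70 m/s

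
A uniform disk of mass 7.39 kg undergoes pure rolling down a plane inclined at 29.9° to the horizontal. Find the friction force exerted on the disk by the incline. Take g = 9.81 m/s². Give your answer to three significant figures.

f ≈ 12.0 N

Here I = (1/2)MR², so the shape factor k = I/(MR²) = 0.5.
Translational: Mg sinθ − f = Ma. Rotational about the CM: fR = Iα = kMRa, so f = kMa.
Combining, a = g sinθ/(1+k) and f = kMa = kMg sinθ/(1+k).
f = 0.5 × 7.39 × 9.81 × sin29.9° / 1.5 ≈ 12.0 N.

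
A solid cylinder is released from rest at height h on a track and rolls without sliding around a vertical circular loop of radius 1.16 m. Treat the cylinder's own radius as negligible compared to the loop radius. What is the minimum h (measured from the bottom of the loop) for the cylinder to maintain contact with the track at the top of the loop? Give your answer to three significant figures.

The moment of inertia is (1/2)MR², giving k ≡ I/(MR²) = 0.5.
At the top of the loop, the minimum-contact condition is Mg = Mv_top²/r, so v_top² = gr.
With ω = v/R, the kinetic energy at speed v is ½(1+k)Mv² = (3/4)Mv².
Energy conservation from release (height h) to the top (height 2r): Mgh = Mg(2r) + (3/4)M·gr.
Thus h_min = 2r + (1+k)r/2 = r(2 + 1.5/2) = 1.16 × 2.75 ≈ 3.19 m.

h_min ≈ 3.19 m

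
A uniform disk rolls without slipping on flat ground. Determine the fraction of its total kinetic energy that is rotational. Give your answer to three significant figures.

fraction ≈ 0.333

The moment of inertia is (1/2)MR², giving k ≡ I/(MR²) = 0.5.
With ω = v/R, KE_trans = ½Mv² and KE_rot = ½Iω² = ½kMv², so KE_total = ½(1+k)Mv².
The rotational fraction is therefore k/(1+k) = 0.5/1.5 ≈ 0.333.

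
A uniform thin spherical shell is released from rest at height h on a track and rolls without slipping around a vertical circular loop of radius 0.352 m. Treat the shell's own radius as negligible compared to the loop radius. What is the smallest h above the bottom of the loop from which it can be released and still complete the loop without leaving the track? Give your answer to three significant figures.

The moment of inertia is (2/3)MR², giving k ≡ I/(MR²) = 2/3.
At the top, contact is just lost when gravity alone supplies the centripetal force: Mg = Mv_top²/r, i.e. v_top² = gr.
With ω = v/R, the kinetic energy at speed v is ½(1+k)Mv² = (5/6)Mv².
Energy conservation from release (height h) to the top (height 2r): Mgh = Mg(2r) + (5/6)M·gr.
Thus h_min = 2r + (1+k)r/2 = r(2 + 1.667/2) = 0.352 × 2.833 ≈ 0.997 m.

h_min ≈ 0.997 m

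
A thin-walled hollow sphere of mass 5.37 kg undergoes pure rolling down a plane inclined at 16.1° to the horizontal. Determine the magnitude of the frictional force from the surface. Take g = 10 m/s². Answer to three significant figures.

f ≈ 5.96 N

For this body I = (2/3)MR², i.e. k = I/(MR²) = 2/3.
Along the incline Mg sinθ − f = Ma, and torque about the center fR = Iα = kMR²(a/R) gives f = kMa.
Combining, a = g sinθ/(1+k) and f = kMa = kMg sinθ/(1+k).
f = (2/3) × 5.37 × 10 × sin16.1° / 1.667 ≈ 5.96 N.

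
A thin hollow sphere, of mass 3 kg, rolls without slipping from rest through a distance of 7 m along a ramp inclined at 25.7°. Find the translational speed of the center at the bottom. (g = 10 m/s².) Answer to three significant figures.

v ≈ 6.04 m/s

Here I = (2/3)MR², so the shape factor k = I/(MR²) = 2/3.
The rolling condition ω = v/R makes the rotational term ½I(v/R)² = ½kMv², so KE_total = ½(1+k)Mv² = (5/6)Mv².
The vertical drop is h = L sinθ = 7 × sin25.7° = 3.036 m.
Energy conservation: Mgh = (5/6)Mv², so v = √(2gh/(1+k)) = √(2 × 10 × 3.036 / 1.667) ≈ 6.04 m/s.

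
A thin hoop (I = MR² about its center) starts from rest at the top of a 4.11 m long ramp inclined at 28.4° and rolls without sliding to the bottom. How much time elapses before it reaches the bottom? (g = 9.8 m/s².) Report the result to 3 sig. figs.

With I = MR², the ratio k = I/(MR²) is 1.
Along the incline Mg sinθ − f = Ma, and torque about the center fR = Iα = kMR²(a/R) gives f = kMa.
Hence a = g sinθ/(1+k) = 9.8×sin28.4°/2 = 2.331 m/s².
Starting from rest, L = ½at², so t = √(2L/a) = √(2×4.11/2.331) ≈ 1.88 s.

t ≈ 1.88 s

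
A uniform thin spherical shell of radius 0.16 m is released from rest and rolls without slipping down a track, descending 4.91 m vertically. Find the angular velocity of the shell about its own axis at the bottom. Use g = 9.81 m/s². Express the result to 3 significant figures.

With I = (2/3)MR², the ratio k = I/(MR²) is 2/3.
Since it rolls without slipping, ω = v/R and KE = ½Mv² + ½Iω² = ½(1+k)Mv² = (5/6)Mv².
Energy conservation Mgh = ½(1+k)Mv² gives v = √(2gh/(1+k)) = √(2 × 9.81 × 4.91 / 1.667) = 7.603 m/s.
The angular speed follows from ω = v/R = 7.603/0.16 ≈ 47.5 rad/s.

ω ≈ 47.5 rad/s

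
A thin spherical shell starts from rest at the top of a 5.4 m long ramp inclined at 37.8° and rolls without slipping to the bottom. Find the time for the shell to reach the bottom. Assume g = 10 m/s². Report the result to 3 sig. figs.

For this body I = (2/3)MR², i.e. k = I/(MR²) = 2/3.
Newton's second law down the slope: Mg sinθ − f = Ma. The torque equation fR = Iα (with α = a/R) gives f = kMa.
Hence a = g sinθ/(1+k) = 10×sin37.8°/1.667 = 3.677 m/s².
With constant a from rest, t = √(2L/a) = √(2·5.4/3.677) ≈ 1.71 s.

t ≈ 1.71 s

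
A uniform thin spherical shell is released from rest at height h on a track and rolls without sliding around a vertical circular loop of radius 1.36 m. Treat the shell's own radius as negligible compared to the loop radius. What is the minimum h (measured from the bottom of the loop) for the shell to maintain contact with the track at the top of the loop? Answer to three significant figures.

h_min ≈ 3.85 m

Here I = (2/3)MR², so the shape factor k = I/(MR²) = 2/3.
At the top of the loop, the minimum-contact condition is Mg = Mv_top²/r, so v_top² = gr.
With ω = v/R, the kinetic energy at speed v is ½(1+k)Mv² = (5/6)Mv².
Energy conservation from release (height h) to the top (height 2r): Mgh = Mg(2r) + (5/6)M·gr.
Thus h_min = 2r + (1+k)r/2 = r(2 + 1.667/2) = 1.36 × 2.833 ≈ 3.85 m.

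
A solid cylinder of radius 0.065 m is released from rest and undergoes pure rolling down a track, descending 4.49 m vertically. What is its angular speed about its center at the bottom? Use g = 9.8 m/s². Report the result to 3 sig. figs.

ω ≈ 118 rad/s

Here I = (1/2)MR², so the shape factor k = I/(MR²) = 0.5.
The rolling condition ω = v/R makes the rotational term ½I(v/R)² = ½kMv², so KE_total = ½(1+k)Mv² = (3/4)Mv².
Energy conservation Mgh = ½(1+k)Mv² gives v = √(2gh/(1+k)) = √(2 × 9.8 × 4.49 / 1.5) = 7.66 m/s.
Then ω = v/R = 7.66 / 0.065 ≈ 118 rad/s.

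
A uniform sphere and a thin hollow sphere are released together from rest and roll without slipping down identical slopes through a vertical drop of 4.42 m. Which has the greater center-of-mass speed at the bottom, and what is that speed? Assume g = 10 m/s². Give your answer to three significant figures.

For rolling without slipping, Mgh = ½(1+k)Mv² where k = I/(MR²), so v = √(2gh/(1+k)).
Uniform sphere: k = 0.4, giving v = √(2×10×4.42/1.4) = 7.946 m/s.
Thin hollow sphere: k = 2/3, giving v = √(2×10×4.42/1.667) = 7.283 m/s.
The smaller k wins: the uniform sphere, at ≈ 7.95 m/s.

the uniform sphere, at v ≈ 7.95 m/s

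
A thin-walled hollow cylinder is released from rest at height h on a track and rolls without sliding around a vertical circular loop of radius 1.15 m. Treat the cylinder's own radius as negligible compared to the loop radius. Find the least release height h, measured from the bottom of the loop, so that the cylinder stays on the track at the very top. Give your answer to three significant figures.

h_min ≈ 3.45 m

With I = MR², the ratio k = I/(MR²) is 1.
At the top of the loop, the minimum-contact condition is Mg = Mv_top²/r, so v_top² = gr.
With ω = v/R, the kinetic energy at speed v is ½(1+k)Mv² = Mv².
Energy conservation from release (height h) to the top (height 2r): Mgh = Mg(2r) + M·gr.
Thus h_min = 2r + (1+k)r/2 = r(2 + 2/2) = 1.15 × 3 ≈ 3.45 m.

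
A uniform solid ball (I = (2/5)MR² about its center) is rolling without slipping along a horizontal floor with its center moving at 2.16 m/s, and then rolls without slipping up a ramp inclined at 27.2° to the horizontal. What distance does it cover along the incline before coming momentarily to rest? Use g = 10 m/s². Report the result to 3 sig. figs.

With I = (2/5)MR², the ratio k = I/(MR²) is 0.4.
The rolling condition ω = v/R makes the rotational term ½I(v/R)² = ½kMv², so KE_total = ½(1+k)Mv² = (7/10)Mv².
Setting this equal to Mgh gives the vertical rise h = (1+k)v₀²/(2g) = 1.4×2.16²/(2×10) = 0.3266 m.
Along the incline, d = h/sinθ = 0.3266/sin27.2° ≈ 0.714 m.

d ≈ 0.714 m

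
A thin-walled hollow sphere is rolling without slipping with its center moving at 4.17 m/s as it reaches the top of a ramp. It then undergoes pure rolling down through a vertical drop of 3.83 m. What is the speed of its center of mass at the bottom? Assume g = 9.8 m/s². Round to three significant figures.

Here I = (2/3)MR², so the shape factor k = I/(MR²) = 2/3.
The rolling condition ω = v/R makes the rotational term ½I(v/R)² = ½kMv², so KE_total = ½(1+k)Mv² = (5/6)Mv².
Energy conservation: (5/6)Mv₀² + Mgh = (5/6)Mv², so v² = v₀² + 2gh/(1+k).
v = √(4.17² + 2×9.8×3.83/1.667) = √62.43 ≈ 7.90 m/s.

v ≈ 7.90 m/s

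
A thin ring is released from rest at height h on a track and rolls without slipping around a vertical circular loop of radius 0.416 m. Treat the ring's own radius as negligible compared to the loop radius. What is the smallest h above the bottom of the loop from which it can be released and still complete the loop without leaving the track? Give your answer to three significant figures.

h_min ≈ 1.25 m

With I = MR², the ratio k = I/(MR²) is 1.
At the top of the loop, the minimum-contact condition is Mg = Mv_top²/r, so v_top² = gr.
With ω = v/R, the kinetic energy at speed v is ½(1+k)Mv² = Mv².
Energy conservation from release (height h) to the top (height 2r): Mgh = Mg(2r) + M·gr.
Thus h_min = 2r + (1+k)r/2 = r(2 + 2/2) = 0.416 × 3 ≈ 1.25 m.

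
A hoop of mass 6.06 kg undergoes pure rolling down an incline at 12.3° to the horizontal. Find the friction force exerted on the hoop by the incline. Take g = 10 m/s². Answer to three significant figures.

For this body I = MR², i.e. k = I/(MR²) = 1.
Newton's second law down the slope: Mg sinθ − f = Ma. The torque equation fR = Iα (with α = a/R) gives f = kMa.
Combining, a = g sinθ/(1+k) and f = kMa = kMg sinθ/(1+k).
f = 1 × 6.06 × 10 × sin12.3° / 2 ≈ 6.45 N.

f ≈ 6.45 N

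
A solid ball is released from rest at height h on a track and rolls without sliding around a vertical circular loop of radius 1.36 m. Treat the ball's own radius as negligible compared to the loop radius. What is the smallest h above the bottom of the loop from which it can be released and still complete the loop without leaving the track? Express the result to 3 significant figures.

h_min ≈ 3.67 m

The moment of inertia is (2/5)MR², giving k ≡ I/(MR²) = 0.4.
At the top, contact is just lost when gravity alone supplies the centripetal force: Mg = Mv_top²/r, i.e. v_top² = gr.
With ω = v/R, the kinetic energy at speed v is ½(1+k)Mv² = (7/10)Mv².
Energy conservation from release (height h) to the top (height 2r): Mgh = Mg(2r) + (7/10)M·gr.
Thus h_min = 2r + (1+k)r/2 = r(2 + 1.4/2) = 1.36 × 2.7 ≈ 3.67 m.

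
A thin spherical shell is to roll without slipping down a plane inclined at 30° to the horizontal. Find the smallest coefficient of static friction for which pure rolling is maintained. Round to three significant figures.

With I = (2/3)MR², the ratio k = I/(MR²) is 2/3.
Newton's second law down the slope: Mg sinθ − f = Ma. The torque equation fR = Iα (with α = a/R) gives f = kMa.
These give a = g sinθ/(1+k) and the required friction f = kMg sinθ/(1+k).
The normal force is N = Mg cosθ, so μ_min = f/N = k tanθ/(1+k).
μ_min = (2/3) × tan30° / 1.667 ≈ 0.231.

μ_min ≈ 0.231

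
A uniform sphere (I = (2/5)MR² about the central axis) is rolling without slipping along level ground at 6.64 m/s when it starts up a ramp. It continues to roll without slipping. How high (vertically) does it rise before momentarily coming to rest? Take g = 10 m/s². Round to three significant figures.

h ≈ 3.09 m

Here I = (2/5)MR², so the shape factor k = I/(MR²) = 0.4.
Rolling without slipping gives ω = v/R, so the total kinetic energy is ½Mv² + ½Iω² = ½(1+k)Mv² = (7/10)Mv².
At the top the kinetic energy is zero, so (7/10)Mv₀² = Mgh.
Thus h = (1+k)v₀²/(2g) = 1.4 × 6.64² / (2 × 10) ≈ 3.09 m.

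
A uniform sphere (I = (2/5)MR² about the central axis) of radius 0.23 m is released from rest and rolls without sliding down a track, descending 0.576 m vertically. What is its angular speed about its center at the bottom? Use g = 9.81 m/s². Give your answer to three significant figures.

ω ≈ 12.4 rad/s

With I = (2/5)MR², the ratio k = I/(MR²) is 0.4.
Pure rolling means v = ωR; then KE = ½Mv² + ½I(v/R)² = ½(1+k)Mv² = (7/10)Mv².
Energy conservation Mgh = ½(1+k)Mv² gives v = √(2gh/(1+k)) = √(2 × 9.81 × 0.576 / 1.4) = 2.841 m/s.
Then ω = v/R = 2.841 / 0.23 ≈ 12.4 rad/s.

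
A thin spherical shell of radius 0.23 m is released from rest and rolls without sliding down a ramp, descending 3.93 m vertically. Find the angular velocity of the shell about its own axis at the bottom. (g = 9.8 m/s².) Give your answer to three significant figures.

ω ≈ 29.6 rad/s

The moment of inertia is (2/3)MR², giving k ≡ I/(MR²) = 2/3.
Pure rolling means v = ωR; then KE = ½Mv² + ½I(v/R)² = ½(1+k)Mv² = (5/6)Mv².
Energy conservation Mgh = ½(1+k)Mv² gives v = √(2gh/(1+k)) = √(2 × 9.8 × 3.93 / 1.667) = 6.798 m/s.
The angular speed follows from ω = v/R = 6.798/0.23 ≈ 29.6 rad/s.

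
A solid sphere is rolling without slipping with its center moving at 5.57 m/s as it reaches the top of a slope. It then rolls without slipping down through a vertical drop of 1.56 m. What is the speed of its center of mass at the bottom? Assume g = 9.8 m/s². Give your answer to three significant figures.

v ≈ 7.27 m/s

The moment of inertia is (2/5)MR², giving k ≡ I/(MR²) = 0.4.
Since it rolls without slipping, ω = v/R and KE = ½Mv² + ½Iω² = ½(1+k)Mv² = (7/10)Mv².
Energy conservation: (7/10)Mv₀² + Mgh = (7/10)Mv², so v² = v₀² + 2gh/(1+k).
v = √(5.57² + 2×9.8×1.56/1.4) = √52.86 ≈ 7.27 m/s.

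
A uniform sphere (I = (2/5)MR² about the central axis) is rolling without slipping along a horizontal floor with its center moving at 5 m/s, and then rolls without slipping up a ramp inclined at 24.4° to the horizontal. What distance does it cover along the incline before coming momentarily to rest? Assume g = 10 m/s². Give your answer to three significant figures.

d ≈ 4.24 m

With I = (2/5)MR², the ratio k = I/(MR²) is 0.4.
Pure rolling means v = ωR; then KE = ½Mv² + ½I(v/R)² = ½(1+k)Mv² = (7/10)Mv².
Setting this equal to Mgh gives the vertical rise h = (1+k)v₀²/(2g) = 1.4×5²/(2×10) = 1.75 m.
Along the incline, d = h/sinθ = 1.75/sin24.4° ≈ 4.24 m.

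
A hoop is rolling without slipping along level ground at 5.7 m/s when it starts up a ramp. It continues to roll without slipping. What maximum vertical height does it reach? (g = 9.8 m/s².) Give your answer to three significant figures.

Here I = MR², so the shape factor k = I/(MR²) = 1.
Pure rolling means v = ωR; then KE = ½Mv² + ½I(v/R)² = ½(1+k)Mv² = Mv².
At the top the kinetic energy is zero, so Mv₀² = Mgh.
Thus h = (1+k)v₀²/(2g) = 2 × 5.7² / (2 × 9.8) ≈ 3.32 m.

h ≈ 3.32 m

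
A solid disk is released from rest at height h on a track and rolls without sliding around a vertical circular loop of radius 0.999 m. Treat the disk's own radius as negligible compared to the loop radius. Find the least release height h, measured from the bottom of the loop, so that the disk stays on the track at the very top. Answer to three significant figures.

The moment of inertia is (1/2)MR², giving k ≡ I/(MR²) = 0.5.
At the top of the loop, the minimum-contact condition is Mg = Mv_top²/r, so v_top² = gr.
With ω = v/R, the kinetic energy at speed v is ½(1+k)Mv² = (3/4)Mv².
Energy conservation from release (height h) to the top (height 2r): Mgh = Mg(2r) + (3/4)M·gr.
Thus h_min = 2r + (1+k)r/2 = r(2 + 1.5/2) = 0.999 × 2.75 ≈ 2.75 m.

h_min ≈ 2.75 m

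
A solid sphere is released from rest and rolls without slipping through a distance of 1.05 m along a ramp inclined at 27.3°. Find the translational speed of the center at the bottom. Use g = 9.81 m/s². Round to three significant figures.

v ≈ 2.60 m/s

With I = (2/5)MR², the ratio k = I/(MR²) is 0.4.
Since it rolls without slipping, ω = v/R and KE = ½Mv² + ½Iω² = ½(1+k)Mv² = (7/10)Mv².
The vertical drop is h = L sinθ = 1.05 × sin27.3° = 0.4816 m.
Setting Mgh = (7/10)Mv² gives v = √(2gh/(1+k)) = √(2·9.81·0.4816/1.4) ≈ 2.60 m/s.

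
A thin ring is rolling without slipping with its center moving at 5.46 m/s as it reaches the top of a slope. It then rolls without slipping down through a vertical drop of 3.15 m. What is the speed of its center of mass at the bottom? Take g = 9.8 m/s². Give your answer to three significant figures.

v ≈ 7.79 m/s

For this body I = MR², i.e. k = I/(MR²) = 1.
Pure rolling means v = ωR; then KE = ½Mv² + ½I(v/R)² = ½(1+k)Mv² = Mv².
Energy conservation: Mv₀² + Mgh = Mv², so v² = v₀² + 2gh/(1+k).
v = √(5.46² + 2×9.8×3.15/2) = √60.68 ≈ 7.79 m/s.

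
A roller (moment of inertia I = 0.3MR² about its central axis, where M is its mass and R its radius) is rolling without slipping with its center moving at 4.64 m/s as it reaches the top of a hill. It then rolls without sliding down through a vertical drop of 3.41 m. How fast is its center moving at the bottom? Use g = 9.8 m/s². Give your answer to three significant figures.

For this body I = 0.3MR², i.e. k = I/(MR²) = 0.3.
The rolling condition ω = v/R makes the rotational term ½I(v/R)² = ½kMv², so KE_total = ½(1+k)Mv² = (13/20)Mv².
Conserving energy between top and bottom: (13/20)Mv² = (13/20)Mv₀² + Mgh, hence v² = v₀² + 2gh/(1+k).
v = √(4.64² + 2×9.8×3.41/1.3) = √72.94 ≈ 8.54 m/s.

v ≈ 8.54 m/s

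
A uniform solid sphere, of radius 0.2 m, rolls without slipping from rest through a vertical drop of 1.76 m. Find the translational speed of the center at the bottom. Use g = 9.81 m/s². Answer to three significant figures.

For this body I = (2/5)MR², i.e. k = I/(MR²) = 0.4.
Since it rolls without slipping, ω = v/R and KE = ½Mv² + ½Iω² = ½(1+k)Mv² = (7/10)Mv².
Setting Mgh = (7/10)Mv² gives v = √(2gh/(1+k)) = √(2·9.81·1.76/1.4) ≈ 4.97 m/s.

v ≈ 4.97 m/s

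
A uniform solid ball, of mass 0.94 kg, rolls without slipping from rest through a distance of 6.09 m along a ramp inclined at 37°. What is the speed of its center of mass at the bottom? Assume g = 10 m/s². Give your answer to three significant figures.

v ≈ 7.24 m/s

The moment of inertia is (2/5)MR², giving k ≡ I/(MR²) = 0.4.
The rolling condition ω = v/R makes the rotational term ½I(v/R)² = ½kMv², so KE_total = ½(1+k)Mv² = (7/10)Mv².
The vertical drop is h = L sinθ = 6.09 × sin37° = 3.665 m.
Setting Mgh = (7/10)Mv² gives v = √(2gh/(1+k)) = √(2·10·3.665/1.4) ≈ 7.24 m/s.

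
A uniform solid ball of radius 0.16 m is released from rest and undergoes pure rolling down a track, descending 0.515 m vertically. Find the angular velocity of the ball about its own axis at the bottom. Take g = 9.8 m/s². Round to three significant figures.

ω ≈ 16.8 rad/s

For this body I = (2/5)MR², i.e. k = I/(MR²) = 0.4.
Pure rolling means v = ωR; then KE = ½Mv² + ½I(v/R)² = ½(1+k)Mv² = (7/10)Mv².
Energy conservation Mgh = ½(1+k)Mv² gives v = √(2gh/(1+k)) = √(2 × 9.8 × 0.515 / 1.4) = 2.685 m/s.
Then ω = v/R = 2.685 / 0.16 ≈ 16.8 rad/s.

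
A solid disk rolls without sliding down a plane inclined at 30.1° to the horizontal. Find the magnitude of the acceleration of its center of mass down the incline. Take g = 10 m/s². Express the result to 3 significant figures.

a ≈ 3.34 m/s²

For this body I = (1/2)MR², i.e. k = I/(MR²) = 0.5.
Translational: Mg sinθ − f = Ma. Rotational about the CM: fR = Iα = kMRa, so f = kMa.
Eliminating f: Mg sinθ = (1+k)Ma, so a = g sinθ/(1+k) = 10 × sin30.1° / 1.5 ≈ 3.34 m/s².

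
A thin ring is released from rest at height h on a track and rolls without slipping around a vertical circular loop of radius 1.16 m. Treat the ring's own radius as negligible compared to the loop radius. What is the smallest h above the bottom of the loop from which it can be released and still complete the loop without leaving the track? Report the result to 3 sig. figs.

Here I = MR², so the shape factor k = I/(MR²) = 1.
At the top of the loop, the minimum-contact condition is Mg = Mv_top²/r, so v_top² = gr.
With ω = v/R, the kinetic energy at speed v is ½(1+k)Mv² = Mv².
Energy conservation from release (height h) to the top (height 2r): Mgh = Mg(2r) + M·gr.
Thus h_min = 2r + (1+k)r/2 = r(2 + 2/2) = 1.16 × 3 ≈ 3.48 m.

h_min ≈ 3.48 m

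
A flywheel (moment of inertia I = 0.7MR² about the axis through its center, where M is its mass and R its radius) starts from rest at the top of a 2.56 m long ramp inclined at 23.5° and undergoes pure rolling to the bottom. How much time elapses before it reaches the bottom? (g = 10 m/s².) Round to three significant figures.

t ≈ 1.48 s

With I = 0.7MR², the ratio k = I/(MR²) is 0.7.
Along the incline Mg sinθ − f = Ma, and torque about the center fR = Iα = kMR²(a/R) gives f = kMa.
Hence a = g sinθ/(1+k) = 10×sin23.5°/1.7 = 2.346 m/s².
With constant a from rest, t = √(2L/a) = √(2·2.56/2.346) ≈ 1.48 s.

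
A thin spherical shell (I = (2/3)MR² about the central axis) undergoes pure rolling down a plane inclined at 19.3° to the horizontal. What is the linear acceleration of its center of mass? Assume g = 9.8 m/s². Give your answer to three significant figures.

a ≈ 1.94 m/s²

Here I = (2/3)MR², so the shape factor k = I/(MR²) = 2/3.
Newton's second law down the slope: Mg sinθ − f = Ma. The torque equation fR = Iα (with α = a/R) gives f = kMa.
Eliminating f: Mg sinθ = (1+k)Ma, so a = g sinθ/(1+k) = 9.8 × sin19.3° / 1.667 ≈ 1.94 m/s².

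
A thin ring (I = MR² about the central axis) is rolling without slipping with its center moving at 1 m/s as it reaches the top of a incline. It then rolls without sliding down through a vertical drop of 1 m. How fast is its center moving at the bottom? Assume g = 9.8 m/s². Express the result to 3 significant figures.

v ≈ 3.29 m/s

With I = MR², the ratio k = I/(MR²) is 1.
Rolling without slipping gives ω = v/R, so the total kinetic energy is ½Mv² + ½Iω² = ½(1+k)Mv² = Mv².
Energy conservation: Mv₀² + Mgh = Mv², so v² = v₀² + 2gh/(1+k).
v = √(1² + 2×9.8×1/2) = √10.8 ≈ 3.29 m/s.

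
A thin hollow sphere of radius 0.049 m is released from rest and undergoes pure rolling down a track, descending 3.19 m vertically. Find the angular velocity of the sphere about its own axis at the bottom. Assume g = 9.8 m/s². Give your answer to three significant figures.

With I = (2/3)MR², the ratio k = I/(MR²) is 2/3.
Rolling without slipping gives ω = v/R, so the total kinetic energy is ½Mv² + ½Iω² = ½(1+k)Mv² = (5/6)Mv².
Energy conservation Mgh = ½(1+k)Mv² gives v = √(2gh/(1+k)) = √(2 × 9.8 × 3.19 / 1.667) = 6.125 m/s.
The angular speed follows from ω = v/R = 6.125/0.049 ≈ 125 rad/s.

ω ≈ 125 rad/s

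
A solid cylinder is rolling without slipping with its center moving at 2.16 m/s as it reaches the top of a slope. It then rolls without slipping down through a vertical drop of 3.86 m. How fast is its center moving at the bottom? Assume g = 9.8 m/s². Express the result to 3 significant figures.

With I = (1/2)MR², the ratio k = I/(MR²) is 0.5.
The rolling condition ω = v/R makes the rotational term ½I(v/R)² = ½kMv², so KE_total = ½(1+k)Mv² = (3/4)Mv².
Conserving energy between top and bottom: (3/4)Mv² = (3/4)Mv₀² + Mgh, hence v² = v₀² + 2gh/(1+k).
v = √(2.16² + 2×9.8×3.86/1.5) = √55.1 ≈ 7.42 m/s.

v ≈ 7.42 m/s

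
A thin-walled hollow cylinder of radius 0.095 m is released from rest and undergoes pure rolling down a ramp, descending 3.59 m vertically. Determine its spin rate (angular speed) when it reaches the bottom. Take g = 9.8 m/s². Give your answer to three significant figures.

ω ≈ 62.4 rad/s

Here I = MR², so the shape factor k = I/(MR²) = 1.
The rolling condition ω = v/R makes the rotational term ½I(v/R)² = ½kMv², so KE_total = ½(1+k)Mv² = Mv².
Energy conservation Mgh = ½(1+k)Mv² gives v = √(2gh/(1+k)) = √(2 × 9.8 × 3.59 / 2) = 5.931 m/s.
Then ω = v/R = 5.931 / 0.095 ≈ 62.4 rad/s.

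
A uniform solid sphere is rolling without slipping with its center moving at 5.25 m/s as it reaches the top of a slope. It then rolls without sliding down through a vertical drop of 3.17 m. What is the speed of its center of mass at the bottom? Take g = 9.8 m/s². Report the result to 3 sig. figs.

v ≈ 8.48 m/s

For this body I = (2/5)MR², i.e. k = I/(MR²) = 0.4.
Since it rolls without slipping, ω = v/R and KE = ½Mv² + ½Iω² = ½(1+k)Mv² = (7/10)Mv².
Energy conservation: (7/10)Mv₀² + Mgh = (7/10)Mv², so v² = v₀² + 2gh/(1+k).
v = √(5.25² + 2×9.8×3.17/1.4) = √71.94 ≈ 8.48 m/s.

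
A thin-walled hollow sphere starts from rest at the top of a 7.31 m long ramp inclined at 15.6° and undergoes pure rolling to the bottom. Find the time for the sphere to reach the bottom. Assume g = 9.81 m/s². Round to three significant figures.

t ≈ 3.04 s

With I = (2/3)MR², the ratio k = I/(MR²) is 2/3.
Newton's second law down the slope: Mg sinθ − f = Ma. The torque equation fR = Iα (with α = a/R) gives f = kMa.
Hence a = g sinθ/(1+k) = 9.81×sin15.6°/1.667 = 1.583 m/s².
With constant a from rest, t = √(2L/a) = √(2·7.31/1.583) ≈ 3.04 s.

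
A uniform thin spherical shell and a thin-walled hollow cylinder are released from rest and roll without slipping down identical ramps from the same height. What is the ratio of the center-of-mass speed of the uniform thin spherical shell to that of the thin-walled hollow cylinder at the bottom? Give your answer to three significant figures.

v_ratio ≈ 1.10

Each satisfies Mgh = ½(1+k)Mv² with k = I/(MR²), so v ∝ 1/√(1+k).
For the uniform thin spherical shell k = 2/3; for the thin-walled hollow cylinder k = 1.
v₁/v₂ = √((1+k₂)/(1+k₁)) = √(2/1.667) ≈ 1.10.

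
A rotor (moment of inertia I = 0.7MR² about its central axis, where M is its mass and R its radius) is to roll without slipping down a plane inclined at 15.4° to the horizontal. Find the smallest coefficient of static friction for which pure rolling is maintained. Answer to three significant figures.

For this body I = 0.7MR², i.e. k = I/(MR²) = 0.7.
Newton's second law down the slope: Mg sinθ − f = Ma. The torque equation fR = Iα (with α = a/R) gives f = kMa.
These give a = g sinθ/(1+k) and the required friction f = kMg sinθ/(1+k).
With N = Mg cosθ, the no-slip condition f ≤ μN gives μ_min = f/N = k tanθ/(1+k).
μ_min = 0.7 × tan15.4° / 1.7 ≈ 0.113.

μ_min ≈ 0.113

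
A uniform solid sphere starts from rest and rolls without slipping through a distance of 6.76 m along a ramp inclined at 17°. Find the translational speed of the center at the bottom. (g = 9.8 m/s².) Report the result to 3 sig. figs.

v ≈ 5.26 m/s

With I = (2/5)MR², the ratio k = I/(MR²) is 0.4.
Pure rolling means v = ωR; then KE = ½Mv² + ½I(v/R)² = ½(1+k)Mv² = (7/10)Mv².
The vertical drop is h = L sinθ = 6.76 × sin17° = 1.976 m.
Energy conservation: Mgh = (7/10)Mv², so v = √(2gh/(1+k)) = √(2 × 9.8 × 1.976 / 1.4) ≈ 5.26 m/s.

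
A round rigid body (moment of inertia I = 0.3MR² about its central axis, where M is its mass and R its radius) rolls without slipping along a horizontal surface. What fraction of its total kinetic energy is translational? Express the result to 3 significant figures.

fraction ≈ 0.769

With I = 0.3MR², the ratio k = I/(MR²) is 0.3.
Since ω = v/R, the translational part is ½Mv² and the rotational part is ½I(v/R)² = ½kMv²; the total is ½(1+k)Mv².
The translational fraction is therefore 1/(1+k) = 1/1.3 ≈ 0.769.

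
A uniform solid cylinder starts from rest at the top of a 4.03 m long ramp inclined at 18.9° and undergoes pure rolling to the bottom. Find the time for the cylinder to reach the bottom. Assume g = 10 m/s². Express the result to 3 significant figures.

For this body I = (1/2)MR², i.e. k = I/(MR²) = 0.5.
Along the incline Mg sinθ − f = Ma, and torque about the center fR = Iα = kMR²(a/R) gives f = kMa.
Hence a = g sinθ/(1+k) = 10×sin18.9°/1.5 = 2.159 m/s².
Starting from rest, L = ½at², so t = √(2L/a) = √(2×4.03/2.159) ≈ 1.93 s.

t ≈ 1.93 s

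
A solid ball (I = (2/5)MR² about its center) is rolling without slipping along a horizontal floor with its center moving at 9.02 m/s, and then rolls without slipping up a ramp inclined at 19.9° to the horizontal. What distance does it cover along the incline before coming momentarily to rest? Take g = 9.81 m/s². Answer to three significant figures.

For this body I = (2/5)MR², i.e. k = I/(MR²) = 0.4.
Pure rolling means v = ωR; then KE = ½Mv² + ½I(v/R)² = ½(1+k)Mv² = (7/10)Mv².
Setting this equal to Mgh gives the vertical rise h = (1+k)v₀²/(2g) = 1.4×9.02²/(2×9.81) = 5.806 m.
Along the incline, d = h/sinθ = 5.806/sin19.9° ≈ 17.1 m.

d ≈ 17.1 m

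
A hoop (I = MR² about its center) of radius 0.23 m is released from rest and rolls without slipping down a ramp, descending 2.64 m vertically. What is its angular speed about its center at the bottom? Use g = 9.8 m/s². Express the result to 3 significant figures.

Here I = MR², so the shape factor k = I/(MR²) = 1.
The rolling condition ω = v/R makes the rotational term ½I(v/R)² = ½kMv², so KE_total = ½(1+k)Mv² = Mv².
Energy conservation Mgh = ½(1+k)Mv² gives v = √(2gh/(1+k)) = √(2 × 9.8 × 2.64 / 2) = 5.086 m/s.
Then ω = v/R = 5.086 / 0.23 ≈ 22.1 rad/s.

ω ≈ 22.1 rad/s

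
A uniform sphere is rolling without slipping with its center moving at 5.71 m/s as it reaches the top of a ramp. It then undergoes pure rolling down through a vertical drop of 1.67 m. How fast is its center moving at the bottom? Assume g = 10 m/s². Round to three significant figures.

The moment of inertia is (2/5)MR², giving k ≡ I/(MR²) = 0.4.
Rolling without slipping gives ω = v/R, so the total kinetic energy is ½Mv² + ½Iω² = ½(1+k)Mv² = (7/10)Mv².
Energy conservation: (7/10)Mv₀² + Mgh = (7/10)Mv², so v² = v₀² + 2gh/(1+k).
v = √(5.71² + 2×10×1.67/1.4) = √56.46 ≈ 7.51 m/s.

v ≈ 7.51 m/s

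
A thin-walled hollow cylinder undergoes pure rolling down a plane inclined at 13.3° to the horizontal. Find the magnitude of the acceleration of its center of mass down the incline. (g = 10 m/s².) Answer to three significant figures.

The moment of inertia is MR², giving k ≡ I/(MR²) = 1.
Newton's second law down the slope: Mg sinθ − f = Ma. The torque equation fR = Iα (with α = a/R) gives f = kMa.
Eliminating f: Mg sinθ = (1+k)Ma, so a = g sinθ/(1+k) = 10 × sin13.3° / 2 ≈ 1.15 m/s².

a ≈ 1.15 m/s²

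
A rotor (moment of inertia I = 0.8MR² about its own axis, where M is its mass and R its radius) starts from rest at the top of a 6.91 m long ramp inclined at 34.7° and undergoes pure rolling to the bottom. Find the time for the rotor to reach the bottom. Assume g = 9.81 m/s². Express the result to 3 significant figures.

t ≈ 2.11 s

The moment of inertia is 0.8MR², giving k ≡ I/(MR²) = 0.8.
Translational: Mg sinθ − f = Ma. Rotational about the CM: fR = Iα = kMRa, so f = kMa.
Hence a = g sinθ/(1+k) = 9.81×sin34.7°/1.8 = 3.103 m/s².
Starting from rest, L = ½at², so t = √(2L/a) = √(2×6.91/3.103) ≈ 2.11 s.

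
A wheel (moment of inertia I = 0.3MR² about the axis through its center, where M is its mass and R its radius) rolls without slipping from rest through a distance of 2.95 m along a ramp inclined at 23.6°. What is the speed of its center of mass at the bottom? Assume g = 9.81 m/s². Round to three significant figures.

With I = 0.3MR², the ratio k = I/(MR²) is 0.3.
Since it rolls without slipping, ω = v/R and KE = ½Mv² + ½Iω² = ½(1+k)Mv² = (13/20)Mv².
The vertical drop is h = L sinθ = 2.95 × sin23.6° = 1.181 m.
Setting Mgh = (13/20)Mv² gives v = √(2gh/(1+k)) = √(2·9.81·1.181/1.3) ≈ 4.22 m/s.

v ≈ 4.22 m/s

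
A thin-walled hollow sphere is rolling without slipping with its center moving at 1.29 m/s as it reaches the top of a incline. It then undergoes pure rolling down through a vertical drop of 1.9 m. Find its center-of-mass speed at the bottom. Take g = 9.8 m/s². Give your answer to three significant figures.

v ≈ 4.90 m/s

For this body I = (2/3)MR², i.e. k = I/(MR²) = 2/3.
Pure rolling means v = ωR; then KE = ½Mv² + ½I(v/R)² = ½(1+k)Mv² = (5/6)Mv².
Conserving energy between top and bottom: (5/6)Mv² = (5/6)Mv₀² + Mgh, hence v² = v₀² + 2gh/(1+k).
v = √(1.29² + 2×9.8×1.9/1.667) = √24.01 ≈ 4.90 m/s.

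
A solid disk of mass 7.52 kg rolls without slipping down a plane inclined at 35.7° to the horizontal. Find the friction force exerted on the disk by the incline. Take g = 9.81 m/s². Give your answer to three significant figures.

f ≈ 14.3 N

With I = (1/2)MR², the ratio k = I/(MR²) is 0.5.
Translational: Mg sinθ − f = Ma. Rotational about the CM: fR = Iα = kMRa, so f = kMa.
Combining, a = g sinθ/(1+k) and f = kMa = kMg sinθ/(1+k).
f = 0.5 × 7.52 × 9.81 × sin35.7° / 1.5 ≈ 14.3 N.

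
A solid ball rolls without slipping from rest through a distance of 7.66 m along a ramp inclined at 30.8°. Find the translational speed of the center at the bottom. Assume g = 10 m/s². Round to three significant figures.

v ≈ 7.49 m/s

The moment of inertia is (2/5)MR², giving k ≡ I/(MR²) = 0.4.
Since it rolls without slipping, ω = v/R and KE = ½Mv² + ½Iω² = ½(1+k)Mv² = (7/10)Mv².
The vertical drop is h = L sinθ = 7.66 × sin30.8° = 3.922 m.
Energy conservation: Mgh = (7/10)Mv², so v = √(2gh/(1+k)) = √(2 × 10 × 3.922 / 1.4) ≈ 7.49 m/s.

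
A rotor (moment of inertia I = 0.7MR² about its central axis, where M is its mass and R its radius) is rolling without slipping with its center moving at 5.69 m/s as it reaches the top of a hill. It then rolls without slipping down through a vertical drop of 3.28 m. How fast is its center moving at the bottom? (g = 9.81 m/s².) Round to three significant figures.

For this body I = 0.7MR², i.e. k = I/(MR²) = 0.7.
Since it rolls without slipping, ω = v/R and KE = ½Mv² + ½Iω² = ½(1+k)Mv² = (17/20)Mv².
Conserving energy between top and bottom: (17/20)Mv² = (17/20)Mv₀² + Mgh, hence v² = v₀² + 2gh/(1+k).
v = √(5.69² + 2×9.81×3.28/1.7) = √70.23 ≈ 8.38 m/s.

v ≈ 8.38 m/s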